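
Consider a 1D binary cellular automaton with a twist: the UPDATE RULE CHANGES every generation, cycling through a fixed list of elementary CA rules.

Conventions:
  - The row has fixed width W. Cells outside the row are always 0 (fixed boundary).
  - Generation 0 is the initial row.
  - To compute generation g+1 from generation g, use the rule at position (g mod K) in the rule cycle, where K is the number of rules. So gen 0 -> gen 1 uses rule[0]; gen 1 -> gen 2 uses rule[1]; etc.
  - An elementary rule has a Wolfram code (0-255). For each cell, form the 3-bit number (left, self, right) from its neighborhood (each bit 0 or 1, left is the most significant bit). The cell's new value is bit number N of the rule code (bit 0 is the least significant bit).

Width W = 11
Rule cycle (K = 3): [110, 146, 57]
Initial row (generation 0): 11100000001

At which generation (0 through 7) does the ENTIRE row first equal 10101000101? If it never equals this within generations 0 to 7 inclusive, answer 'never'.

Answer: never

Derivation:
Gen 0: 11100000001
Gen 1 (rule 110): 10100000011
Gen 2 (rule 146): 00010000100
Gen 3 (rule 57): 11001110011
Gen 4 (rule 110): 11011010111
Gen 5 (rule 146): 00000000010
Gen 6 (rule 57): 11111111001
Gen 7 (rule 110): 10000001011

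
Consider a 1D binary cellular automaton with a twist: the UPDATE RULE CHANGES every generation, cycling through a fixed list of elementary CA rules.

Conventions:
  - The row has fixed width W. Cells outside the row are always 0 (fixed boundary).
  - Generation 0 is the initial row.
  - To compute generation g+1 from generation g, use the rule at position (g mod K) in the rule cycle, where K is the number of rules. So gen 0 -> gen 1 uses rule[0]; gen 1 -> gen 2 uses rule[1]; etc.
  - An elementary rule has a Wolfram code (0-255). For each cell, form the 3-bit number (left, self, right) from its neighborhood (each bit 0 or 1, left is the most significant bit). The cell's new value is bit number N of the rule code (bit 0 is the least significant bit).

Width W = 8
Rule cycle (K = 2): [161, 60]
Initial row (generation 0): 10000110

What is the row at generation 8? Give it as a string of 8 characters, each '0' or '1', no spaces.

Answer: 11001100

Derivation:
Gen 0: 10000110
Gen 1 (rule 161): 00110000
Gen 2 (rule 60): 00101000
Gen 3 (rule 161): 10010011
Gen 4 (rule 60): 11011010
Gen 5 (rule 161): 00100100
Gen 6 (rule 60): 00110110
Gen 7 (rule 161): 10001000
Gen 8 (rule 60): 11001100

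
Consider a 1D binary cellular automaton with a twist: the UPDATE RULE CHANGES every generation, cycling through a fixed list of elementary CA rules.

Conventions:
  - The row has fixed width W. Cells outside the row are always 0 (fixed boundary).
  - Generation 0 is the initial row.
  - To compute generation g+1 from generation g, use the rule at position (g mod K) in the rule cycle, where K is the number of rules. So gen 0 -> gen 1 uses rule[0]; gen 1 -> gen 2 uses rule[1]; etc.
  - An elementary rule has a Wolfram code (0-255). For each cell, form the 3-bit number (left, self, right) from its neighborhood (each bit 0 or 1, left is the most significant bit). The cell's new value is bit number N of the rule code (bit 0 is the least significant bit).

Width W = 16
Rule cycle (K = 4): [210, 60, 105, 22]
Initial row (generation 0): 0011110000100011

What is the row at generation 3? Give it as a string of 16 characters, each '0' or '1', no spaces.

Answer: 0101010011000001

Derivation:
Gen 0: 0011110000100011
Gen 1 (rule 210): 0101111001010101
Gen 2 (rule 60): 0111000101111111
Gen 3 (rule 105): 0101010011000001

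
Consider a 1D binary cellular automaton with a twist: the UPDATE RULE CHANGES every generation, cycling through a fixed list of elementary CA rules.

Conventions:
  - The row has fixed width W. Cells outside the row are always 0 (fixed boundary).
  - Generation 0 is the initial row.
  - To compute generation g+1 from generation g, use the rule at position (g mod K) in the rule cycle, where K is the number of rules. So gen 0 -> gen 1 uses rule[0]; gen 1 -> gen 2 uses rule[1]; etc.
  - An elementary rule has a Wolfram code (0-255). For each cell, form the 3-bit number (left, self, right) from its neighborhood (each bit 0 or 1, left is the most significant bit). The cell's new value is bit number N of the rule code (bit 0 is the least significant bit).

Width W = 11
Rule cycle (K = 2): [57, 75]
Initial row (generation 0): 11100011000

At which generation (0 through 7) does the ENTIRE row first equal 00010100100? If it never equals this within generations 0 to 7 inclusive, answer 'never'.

Answer: never

Derivation:
Gen 0: 11100011000
Gen 1 (rule 57): 10011010111
Gen 2 (rule 75): 00111000101
Gen 3 (rule 57): 10100110010
Gen 4 (rule 75): 00001110100
Gen 5 (rule 57): 11101001011
Gen 6 (rule 75): 10100010011
Gen 7 (rule 57): 01011001010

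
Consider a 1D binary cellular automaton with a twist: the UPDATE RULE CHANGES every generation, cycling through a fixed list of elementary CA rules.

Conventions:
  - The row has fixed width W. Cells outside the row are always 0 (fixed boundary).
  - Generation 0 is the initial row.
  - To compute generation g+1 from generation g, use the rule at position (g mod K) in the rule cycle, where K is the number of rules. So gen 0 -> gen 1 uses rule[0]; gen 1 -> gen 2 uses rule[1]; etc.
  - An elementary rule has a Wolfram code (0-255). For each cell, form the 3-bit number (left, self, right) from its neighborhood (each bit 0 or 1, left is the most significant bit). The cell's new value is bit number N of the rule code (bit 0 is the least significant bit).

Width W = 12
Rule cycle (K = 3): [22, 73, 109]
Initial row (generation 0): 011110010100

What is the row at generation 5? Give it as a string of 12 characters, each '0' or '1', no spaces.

Answer: 001111111100

Derivation:
Gen 0: 011110010100
Gen 1 (rule 22): 100001110110
Gen 2 (rule 73): 001101010110
Gen 3 (rule 109): 101111111110
Gen 4 (rule 22): 100000000001
Gen 5 (rule 73): 001111111100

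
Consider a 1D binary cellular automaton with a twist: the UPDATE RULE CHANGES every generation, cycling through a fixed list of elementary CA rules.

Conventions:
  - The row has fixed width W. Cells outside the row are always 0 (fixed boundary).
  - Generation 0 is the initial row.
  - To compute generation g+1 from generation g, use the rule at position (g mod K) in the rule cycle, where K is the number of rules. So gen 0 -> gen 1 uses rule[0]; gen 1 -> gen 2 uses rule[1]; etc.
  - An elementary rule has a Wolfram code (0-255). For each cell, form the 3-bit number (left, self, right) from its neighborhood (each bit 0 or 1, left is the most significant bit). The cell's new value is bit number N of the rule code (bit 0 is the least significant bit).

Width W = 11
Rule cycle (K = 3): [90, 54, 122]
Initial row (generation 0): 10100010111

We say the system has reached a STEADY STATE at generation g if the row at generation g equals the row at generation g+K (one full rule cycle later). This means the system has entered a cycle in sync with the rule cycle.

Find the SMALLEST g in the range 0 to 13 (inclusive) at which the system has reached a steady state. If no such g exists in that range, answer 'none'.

Gen 0: 10100010111
Gen 1 (rule 90): 00010100101
Gen 2 (rule 54): 00111111111
Gen 3 (rule 122): 01100000001
Gen 4 (rule 90): 11110000010
Gen 5 (rule 54): 00001000111
Gen 6 (rule 122): 00010101101
Gen 7 (rule 90): 00100001100
Gen 8 (rule 54): 01110010010
Gen 9 (rule 122): 11011101101
Gen 10 (rule 90): 11010101100
Gen 11 (rule 54): 00111110010
Gen 12 (rule 122): 01100011101
Gen 13 (rule 90): 11110110100
Gen 14 (rule 54): 00001001110
Gen 15 (rule 122): 00010111011
Gen 16 (rule 90): 00100101011

Answer: none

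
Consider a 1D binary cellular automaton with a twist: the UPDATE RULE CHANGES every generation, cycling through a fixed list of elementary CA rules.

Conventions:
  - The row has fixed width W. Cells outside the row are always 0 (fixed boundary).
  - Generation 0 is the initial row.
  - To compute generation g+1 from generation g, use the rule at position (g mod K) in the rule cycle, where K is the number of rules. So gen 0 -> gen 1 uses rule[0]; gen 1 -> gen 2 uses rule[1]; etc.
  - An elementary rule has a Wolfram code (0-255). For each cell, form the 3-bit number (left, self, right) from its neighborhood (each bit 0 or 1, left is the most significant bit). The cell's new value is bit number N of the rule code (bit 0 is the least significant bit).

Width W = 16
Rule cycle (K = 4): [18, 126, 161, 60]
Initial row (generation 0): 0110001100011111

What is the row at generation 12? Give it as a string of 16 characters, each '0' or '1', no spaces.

Answer: 0001101010100000

Derivation:
Gen 0: 0110001100011111
Gen 1 (rule 18): 1001010010100000
Gen 2 (rule 126): 1111111111110000
Gen 3 (rule 161): 0111111111100111
Gen 4 (rule 60): 0100000000010100
Gen 5 (rule 18): 1010000000100010
Gen 6 (rule 126): 1111000001110111
Gen 7 (rule 161): 0110011100101010
Gen 8 (rule 60): 0101010010111111
Gen 9 (rule 18): 1000001100000000
Gen 10 (rule 126): 1100011110000000
Gen 11 (rule 161): 0001001100111111
Gen 12 (rule 60): 0001101010100000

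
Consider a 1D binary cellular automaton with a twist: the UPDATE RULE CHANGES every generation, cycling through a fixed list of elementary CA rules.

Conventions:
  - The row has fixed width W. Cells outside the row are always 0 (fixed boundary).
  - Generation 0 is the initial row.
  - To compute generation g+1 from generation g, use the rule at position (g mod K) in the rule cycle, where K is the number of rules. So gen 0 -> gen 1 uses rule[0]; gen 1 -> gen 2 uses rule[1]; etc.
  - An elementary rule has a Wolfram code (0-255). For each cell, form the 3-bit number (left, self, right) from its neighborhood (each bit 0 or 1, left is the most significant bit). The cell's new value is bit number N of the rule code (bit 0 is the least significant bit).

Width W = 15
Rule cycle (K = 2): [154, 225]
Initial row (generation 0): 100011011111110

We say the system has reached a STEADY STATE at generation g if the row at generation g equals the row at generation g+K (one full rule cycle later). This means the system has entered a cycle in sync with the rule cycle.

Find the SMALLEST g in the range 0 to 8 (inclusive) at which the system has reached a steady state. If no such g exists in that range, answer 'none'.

Answer: none

Derivation:
Gen 0: 100011011111110
Gen 1 (rule 154): 010110011111101
Gen 2 (rule 225): 001010001111110
Gen 3 (rule 154): 010001011111101
Gen 4 (rule 225): 000100101111110
Gen 5 (rule 154): 001011001111101
Gen 6 (rule 225): 100101000111110
Gen 7 (rule 154): 011000101111101
Gen 8 (rule 225): 001010010111110
Gen 9 (rule 154): 010001100111101
Gen 10 (rule 225): 000100100011110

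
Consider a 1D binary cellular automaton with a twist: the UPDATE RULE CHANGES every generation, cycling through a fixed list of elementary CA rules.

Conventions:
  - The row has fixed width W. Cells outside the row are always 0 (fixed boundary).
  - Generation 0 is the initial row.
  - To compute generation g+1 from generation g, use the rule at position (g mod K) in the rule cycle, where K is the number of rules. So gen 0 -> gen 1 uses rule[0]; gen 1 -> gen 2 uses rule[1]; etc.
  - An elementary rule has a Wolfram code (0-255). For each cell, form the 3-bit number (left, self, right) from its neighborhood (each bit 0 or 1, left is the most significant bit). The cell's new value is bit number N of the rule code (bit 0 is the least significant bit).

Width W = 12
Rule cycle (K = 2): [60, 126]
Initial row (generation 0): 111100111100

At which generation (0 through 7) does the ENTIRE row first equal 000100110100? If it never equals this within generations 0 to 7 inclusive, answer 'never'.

Gen 0: 111100111100
Gen 1 (rule 60): 100010100010
Gen 2 (rule 126): 110111110111
Gen 3 (rule 60): 101100001100
Gen 4 (rule 126): 111110011110
Gen 5 (rule 60): 100001010001
Gen 6 (rule 126): 110011111011
Gen 7 (rule 60): 101010000110

Answer: never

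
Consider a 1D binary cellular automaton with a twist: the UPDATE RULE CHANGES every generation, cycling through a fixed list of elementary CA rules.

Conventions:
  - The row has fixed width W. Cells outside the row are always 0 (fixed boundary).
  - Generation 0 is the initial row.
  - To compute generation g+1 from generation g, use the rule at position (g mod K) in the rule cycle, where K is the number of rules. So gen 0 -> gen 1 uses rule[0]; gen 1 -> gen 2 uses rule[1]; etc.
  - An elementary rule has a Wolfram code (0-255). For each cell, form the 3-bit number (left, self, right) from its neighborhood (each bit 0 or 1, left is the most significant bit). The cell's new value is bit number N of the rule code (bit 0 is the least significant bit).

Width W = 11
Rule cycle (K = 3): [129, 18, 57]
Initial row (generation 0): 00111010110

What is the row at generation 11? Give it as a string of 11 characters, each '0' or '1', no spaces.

Gen 0: 00111010110
Gen 1 (rule 129): 10010000000
Gen 2 (rule 18): 01101000000
Gen 3 (rule 57): 01010111111
Gen 4 (rule 129): 00000011110
Gen 5 (rule 18): 00000100001
Gen 6 (rule 57): 11110011100
Gen 7 (rule 129): 01100001001
Gen 8 (rule 18): 10010010110
Gen 9 (rule 57): 01001001101
Gen 10 (rule 129): 00000000000
Gen 11 (rule 18): 00000000000

Answer: 00000000000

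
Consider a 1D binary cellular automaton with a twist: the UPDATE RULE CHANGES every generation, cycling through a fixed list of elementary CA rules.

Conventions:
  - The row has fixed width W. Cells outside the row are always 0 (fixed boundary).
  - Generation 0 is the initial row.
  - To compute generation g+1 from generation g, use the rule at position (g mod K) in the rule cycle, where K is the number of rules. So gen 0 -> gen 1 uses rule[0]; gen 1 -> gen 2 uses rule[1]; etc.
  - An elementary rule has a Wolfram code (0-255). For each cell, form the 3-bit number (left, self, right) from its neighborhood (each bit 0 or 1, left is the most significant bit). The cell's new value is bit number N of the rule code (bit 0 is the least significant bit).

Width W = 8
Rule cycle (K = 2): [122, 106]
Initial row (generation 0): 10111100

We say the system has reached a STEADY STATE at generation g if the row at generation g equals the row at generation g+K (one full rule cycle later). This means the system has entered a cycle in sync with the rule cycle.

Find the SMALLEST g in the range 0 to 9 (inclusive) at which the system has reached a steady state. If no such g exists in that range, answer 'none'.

Gen 0: 10111100
Gen 1 (rule 122): 01100110
Gen 2 (rule 106): 11101110
Gen 3 (rule 122): 10111011
Gen 4 (rule 106): 01101111
Gen 5 (rule 122): 11111001
Gen 6 (rule 106): 10001010
Gen 7 (rule 122): 01010101
Gen 8 (rule 106): 10101010
Gen 9 (rule 122): 01010101
Gen 10 (rule 106): 10101010
Gen 11 (rule 122): 01010101

Answer: 7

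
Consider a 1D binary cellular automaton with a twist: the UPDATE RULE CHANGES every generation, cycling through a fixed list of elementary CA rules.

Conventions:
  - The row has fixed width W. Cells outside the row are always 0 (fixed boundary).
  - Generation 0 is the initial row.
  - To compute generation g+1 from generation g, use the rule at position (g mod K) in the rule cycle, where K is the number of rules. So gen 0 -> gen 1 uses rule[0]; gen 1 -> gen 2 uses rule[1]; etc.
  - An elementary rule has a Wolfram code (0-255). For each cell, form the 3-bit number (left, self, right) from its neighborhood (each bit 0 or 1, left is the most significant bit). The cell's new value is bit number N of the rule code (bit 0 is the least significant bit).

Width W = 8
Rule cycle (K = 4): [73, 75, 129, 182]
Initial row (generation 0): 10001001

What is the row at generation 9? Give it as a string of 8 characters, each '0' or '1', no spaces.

Answer: 11100000

Derivation:
Gen 0: 10001001
Gen 1 (rule 73): 00100000
Gen 2 (rule 75): 11001111
Gen 3 (rule 129): 00000110
Gen 4 (rule 182): 00001001
Gen 5 (rule 73): 11100000
Gen 6 (rule 75): 10101111
Gen 7 (rule 129): 00000110
Gen 8 (rule 182): 00001001
Gen 9 (rule 73): 11100000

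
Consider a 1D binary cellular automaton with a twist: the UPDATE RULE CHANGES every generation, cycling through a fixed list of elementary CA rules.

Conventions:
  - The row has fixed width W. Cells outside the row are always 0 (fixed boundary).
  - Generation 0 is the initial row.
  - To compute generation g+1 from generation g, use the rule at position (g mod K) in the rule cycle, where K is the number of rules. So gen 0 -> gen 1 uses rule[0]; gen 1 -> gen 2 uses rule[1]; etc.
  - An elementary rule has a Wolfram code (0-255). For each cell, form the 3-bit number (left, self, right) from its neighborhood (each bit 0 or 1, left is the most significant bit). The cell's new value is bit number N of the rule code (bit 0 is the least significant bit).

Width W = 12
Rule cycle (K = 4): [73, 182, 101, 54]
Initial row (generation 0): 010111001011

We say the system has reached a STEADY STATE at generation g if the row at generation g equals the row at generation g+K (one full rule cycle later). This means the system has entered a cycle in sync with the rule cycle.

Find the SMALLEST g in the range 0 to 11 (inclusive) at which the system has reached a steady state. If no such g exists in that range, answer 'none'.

Gen 0: 010111001011
Gen 1 (rule 73): 000101000011
Gen 2 (rule 182): 001111100100
Gen 3 (rule 101): 100000100101
Gen 4 (rule 54): 110001111111
Gen 5 (rule 73): 110101000001
Gen 6 (rule 182): 001111100011
Gen 7 (rule 101): 100000101001
Gen 8 (rule 54): 110001111111
Gen 9 (rule 73): 110101000001
Gen 10 (rule 182): 001111100011
Gen 11 (rule 101): 100000101001
Gen 12 (rule 54): 110001111111
Gen 13 (rule 73): 110101000001
Gen 14 (rule 182): 001111100011
Gen 15 (rule 101): 100000101001

Answer: 4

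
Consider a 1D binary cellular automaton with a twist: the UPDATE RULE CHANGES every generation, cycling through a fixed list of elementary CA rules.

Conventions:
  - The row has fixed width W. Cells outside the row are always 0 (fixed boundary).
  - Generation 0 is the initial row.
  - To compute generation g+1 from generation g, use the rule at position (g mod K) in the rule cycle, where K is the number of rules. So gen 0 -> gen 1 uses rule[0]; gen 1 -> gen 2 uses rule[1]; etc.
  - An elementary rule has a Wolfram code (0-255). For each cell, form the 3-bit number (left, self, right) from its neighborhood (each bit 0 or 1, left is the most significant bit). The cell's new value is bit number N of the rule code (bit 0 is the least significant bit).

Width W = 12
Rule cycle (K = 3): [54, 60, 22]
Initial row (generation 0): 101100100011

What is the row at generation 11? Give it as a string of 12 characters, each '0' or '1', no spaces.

Answer: 100100110001

Derivation:
Gen 0: 101100100011
Gen 1 (rule 54): 110011110100
Gen 2 (rule 60): 101010001110
Gen 3 (rule 22): 101011010001
Gen 4 (rule 54): 111100111011
Gen 5 (rule 60): 100010100110
Gen 6 (rule 22): 110110111001
Gen 7 (rule 54): 001001000111
Gen 8 (rule 60): 001101100100
Gen 9 (rule 22): 010000011110
Gen 10 (rule 54): 111000100001
Gen 11 (rule 60): 100100110001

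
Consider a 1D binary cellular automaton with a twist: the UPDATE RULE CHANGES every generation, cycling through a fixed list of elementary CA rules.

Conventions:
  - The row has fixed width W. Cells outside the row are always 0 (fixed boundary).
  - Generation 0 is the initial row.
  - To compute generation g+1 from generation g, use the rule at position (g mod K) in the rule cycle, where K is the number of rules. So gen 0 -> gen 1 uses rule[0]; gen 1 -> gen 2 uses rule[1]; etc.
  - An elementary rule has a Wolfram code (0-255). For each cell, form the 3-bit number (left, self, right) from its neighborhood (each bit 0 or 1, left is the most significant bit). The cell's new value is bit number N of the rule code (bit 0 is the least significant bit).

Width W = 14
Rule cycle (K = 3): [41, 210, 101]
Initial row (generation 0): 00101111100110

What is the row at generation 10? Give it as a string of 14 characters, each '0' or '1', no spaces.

Gen 0: 00101111100110
Gen 1 (rule 41): 10011000000100
Gen 2 (rule 210): 01101100001010
Gen 3 (rule 101): 00110101101110
Gen 4 (rule 41): 10101011011000
Gen 5 (rule 210): 00000001001100
Gen 6 (rule 101): 11111101000101
Gen 7 (rule 41): 10000010010010
Gen 8 (rule 210): 01000101101101
Gen 9 (rule 101): 01010110110111
Gen 10 (rule 41): 00101101101100

Answer: 00101101101100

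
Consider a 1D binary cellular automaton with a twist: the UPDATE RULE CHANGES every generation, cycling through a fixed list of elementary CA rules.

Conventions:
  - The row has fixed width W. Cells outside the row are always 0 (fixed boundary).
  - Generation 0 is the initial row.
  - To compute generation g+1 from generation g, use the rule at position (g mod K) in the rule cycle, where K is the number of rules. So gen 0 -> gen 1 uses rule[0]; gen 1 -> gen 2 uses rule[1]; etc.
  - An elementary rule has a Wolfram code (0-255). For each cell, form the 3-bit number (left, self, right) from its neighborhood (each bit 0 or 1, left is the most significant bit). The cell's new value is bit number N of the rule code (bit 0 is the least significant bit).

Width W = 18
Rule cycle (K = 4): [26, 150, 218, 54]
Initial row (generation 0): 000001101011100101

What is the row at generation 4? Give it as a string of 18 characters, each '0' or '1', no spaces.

Gen 0: 000001101011100101
Gen 1 (rule 26): 000011000010011000
Gen 2 (rule 150): 000100100111100100
Gen 3 (rule 218): 001011011111111010
Gen 4 (rule 54): 011100100000000111

Answer: 011100100000000111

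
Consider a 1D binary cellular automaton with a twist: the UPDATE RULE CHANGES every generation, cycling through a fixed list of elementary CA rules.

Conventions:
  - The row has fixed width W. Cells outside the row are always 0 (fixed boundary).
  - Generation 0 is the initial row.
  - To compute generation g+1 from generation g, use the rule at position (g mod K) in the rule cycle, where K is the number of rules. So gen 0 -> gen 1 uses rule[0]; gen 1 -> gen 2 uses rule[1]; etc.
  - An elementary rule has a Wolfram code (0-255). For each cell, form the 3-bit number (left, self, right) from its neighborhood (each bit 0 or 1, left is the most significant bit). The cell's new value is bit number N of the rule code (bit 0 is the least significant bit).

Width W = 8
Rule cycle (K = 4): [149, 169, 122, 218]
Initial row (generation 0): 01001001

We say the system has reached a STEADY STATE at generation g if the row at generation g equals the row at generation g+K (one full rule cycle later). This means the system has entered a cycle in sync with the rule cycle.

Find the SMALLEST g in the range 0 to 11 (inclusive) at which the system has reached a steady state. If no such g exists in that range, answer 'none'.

Answer: none

Derivation:
Gen 0: 01001001
Gen 1 (rule 149): 01101101
Gen 2 (rule 169): 01011010
Gen 3 (rule 122): 10111101
Gen 4 (rule 218): 00111100
Gen 5 (rule 149): 10011011
Gen 6 (rule 169): 00010110
Gen 7 (rule 122): 00101111
Gen 8 (rule 218): 01001111
Gen 9 (rule 149): 01100110
Gen 10 (rule 169): 01000100
Gen 11 (rule 122): 10101010
Gen 12 (rule 218): 00000001
Gen 13 (rule 149): 11111101
Gen 14 (rule 169): 11111010
Gen 15 (rule 122): 10001101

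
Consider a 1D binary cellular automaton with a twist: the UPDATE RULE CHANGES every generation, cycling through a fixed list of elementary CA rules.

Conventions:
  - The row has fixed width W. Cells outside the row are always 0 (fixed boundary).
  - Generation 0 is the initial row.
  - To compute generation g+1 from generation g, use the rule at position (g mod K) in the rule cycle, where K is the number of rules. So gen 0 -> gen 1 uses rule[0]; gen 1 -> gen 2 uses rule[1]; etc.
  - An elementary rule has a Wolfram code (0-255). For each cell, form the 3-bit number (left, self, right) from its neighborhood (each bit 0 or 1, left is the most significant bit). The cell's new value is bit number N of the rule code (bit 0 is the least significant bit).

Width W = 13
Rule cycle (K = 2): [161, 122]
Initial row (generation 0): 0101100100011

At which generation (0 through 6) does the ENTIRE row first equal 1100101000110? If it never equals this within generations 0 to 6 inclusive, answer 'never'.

Answer: never

Derivation:
Gen 0: 0101100100011
Gen 1 (rule 161): 0010000001000
Gen 2 (rule 122): 0101000010100
Gen 3 (rule 161): 0010011001001
Gen 4 (rule 122): 0101111110110
Gen 5 (rule 161): 0010111101000
Gen 6 (rule 122): 0101100110100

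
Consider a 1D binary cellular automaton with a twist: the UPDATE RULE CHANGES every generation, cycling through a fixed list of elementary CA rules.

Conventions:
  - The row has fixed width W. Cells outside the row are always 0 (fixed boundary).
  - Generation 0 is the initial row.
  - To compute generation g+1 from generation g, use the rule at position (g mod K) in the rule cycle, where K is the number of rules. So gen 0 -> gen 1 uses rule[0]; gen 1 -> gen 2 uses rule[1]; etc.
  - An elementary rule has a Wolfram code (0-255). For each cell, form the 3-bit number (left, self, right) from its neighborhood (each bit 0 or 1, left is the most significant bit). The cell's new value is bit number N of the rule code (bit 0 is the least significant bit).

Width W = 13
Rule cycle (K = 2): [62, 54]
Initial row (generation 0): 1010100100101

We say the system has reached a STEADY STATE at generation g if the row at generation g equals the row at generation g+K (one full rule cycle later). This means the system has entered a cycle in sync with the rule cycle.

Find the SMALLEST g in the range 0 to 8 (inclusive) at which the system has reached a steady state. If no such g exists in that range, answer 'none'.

Gen 0: 1010100100101
Gen 1 (rule 62): 1111111111111
Gen 2 (rule 54): 0000000000000
Gen 3 (rule 62): 0000000000000
Gen 4 (rule 54): 0000000000000
Gen 5 (rule 62): 0000000000000
Gen 6 (rule 54): 0000000000000
Gen 7 (rule 62): 0000000000000
Gen 8 (rule 54): 0000000000000
Gen 9 (rule 62): 0000000000000
Gen 10 (rule 54): 0000000000000

Answer: 2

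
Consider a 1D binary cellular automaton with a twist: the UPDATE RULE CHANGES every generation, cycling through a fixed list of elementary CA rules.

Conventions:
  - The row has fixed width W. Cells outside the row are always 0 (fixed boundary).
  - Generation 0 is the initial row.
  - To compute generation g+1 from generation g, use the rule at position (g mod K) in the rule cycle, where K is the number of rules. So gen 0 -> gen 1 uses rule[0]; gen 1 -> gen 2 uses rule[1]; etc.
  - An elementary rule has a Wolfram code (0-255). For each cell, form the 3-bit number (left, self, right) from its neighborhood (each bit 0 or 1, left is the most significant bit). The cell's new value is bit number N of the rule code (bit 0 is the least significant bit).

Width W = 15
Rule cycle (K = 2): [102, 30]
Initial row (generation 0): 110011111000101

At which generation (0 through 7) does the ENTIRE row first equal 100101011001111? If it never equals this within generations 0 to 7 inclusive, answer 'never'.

Answer: never

Derivation:
Gen 0: 110011111000101
Gen 1 (rule 102): 010100001001111
Gen 2 (rule 30): 110110011111000
Gen 3 (rule 102): 011010100001000
Gen 4 (rule 30): 110010110011100
Gen 5 (rule 102): 010111010100100
Gen 6 (rule 30): 110100010111110
Gen 7 (rule 102): 011100111000010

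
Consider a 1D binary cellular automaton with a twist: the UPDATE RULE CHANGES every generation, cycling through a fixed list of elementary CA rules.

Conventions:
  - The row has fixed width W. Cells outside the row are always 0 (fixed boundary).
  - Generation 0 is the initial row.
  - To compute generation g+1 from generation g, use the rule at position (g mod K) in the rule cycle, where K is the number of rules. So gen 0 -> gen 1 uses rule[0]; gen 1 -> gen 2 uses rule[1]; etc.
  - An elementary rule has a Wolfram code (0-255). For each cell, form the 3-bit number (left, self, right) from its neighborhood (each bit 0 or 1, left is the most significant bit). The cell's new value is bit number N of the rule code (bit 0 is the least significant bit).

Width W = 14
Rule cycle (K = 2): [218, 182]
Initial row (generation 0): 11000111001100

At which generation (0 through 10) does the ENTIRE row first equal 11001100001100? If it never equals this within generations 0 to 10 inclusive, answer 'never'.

Gen 0: 11000111001100
Gen 1 (rule 218): 11101111111110
Gen 2 (rule 182): 01010111111101
Gen 3 (rule 218): 10000111111100
Gen 4 (rule 182): 11001011111010
Gen 5 (rule 218): 11110011111001
Gen 6 (rule 182): 01101101110111
Gen 7 (rule 218): 11101101110111
Gen 8 (rule 182): 01010010101010
Gen 9 (rule 218): 10001100000001
Gen 10 (rule 182): 11010010000011

Answer: never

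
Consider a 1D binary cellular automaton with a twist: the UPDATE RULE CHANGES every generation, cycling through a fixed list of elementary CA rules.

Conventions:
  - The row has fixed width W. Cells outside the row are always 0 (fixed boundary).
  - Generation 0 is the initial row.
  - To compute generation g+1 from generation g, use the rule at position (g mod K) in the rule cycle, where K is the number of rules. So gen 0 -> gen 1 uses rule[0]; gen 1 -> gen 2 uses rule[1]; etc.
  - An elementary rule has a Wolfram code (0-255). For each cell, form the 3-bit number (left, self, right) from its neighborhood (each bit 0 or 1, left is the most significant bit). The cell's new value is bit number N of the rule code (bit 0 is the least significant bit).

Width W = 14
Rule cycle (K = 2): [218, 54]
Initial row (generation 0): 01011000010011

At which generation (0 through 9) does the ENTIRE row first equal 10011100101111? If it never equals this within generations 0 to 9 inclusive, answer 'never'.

Answer: 1

Derivation:
Gen 0: 01011000010011
Gen 1 (rule 218): 10011100101111
Gen 2 (rule 54): 11100011110000
Gen 3 (rule 218): 11110111111000
Gen 4 (rule 54): 00001000000100
Gen 5 (rule 218): 00010100001010
Gen 6 (rule 54): 00111110011111
Gen 7 (rule 218): 01111111111111
Gen 8 (rule 54): 10000000000000
Gen 9 (rule 218): 01000000000000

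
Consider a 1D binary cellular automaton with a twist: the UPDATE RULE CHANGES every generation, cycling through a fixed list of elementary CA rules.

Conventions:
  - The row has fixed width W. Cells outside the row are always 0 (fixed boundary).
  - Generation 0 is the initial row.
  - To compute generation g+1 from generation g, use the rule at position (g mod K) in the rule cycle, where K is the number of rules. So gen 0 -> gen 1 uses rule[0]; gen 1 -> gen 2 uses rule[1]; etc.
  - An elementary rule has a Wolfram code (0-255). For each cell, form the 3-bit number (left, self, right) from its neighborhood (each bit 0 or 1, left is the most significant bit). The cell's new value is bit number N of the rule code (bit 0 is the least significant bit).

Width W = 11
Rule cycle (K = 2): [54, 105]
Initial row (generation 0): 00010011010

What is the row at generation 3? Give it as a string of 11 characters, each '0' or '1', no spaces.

Gen 0: 00010011010
Gen 1 (rule 54): 00111100111
Gen 2 (rule 105): 10100100101
Gen 3 (rule 54): 11111111111

Answer: 11111111111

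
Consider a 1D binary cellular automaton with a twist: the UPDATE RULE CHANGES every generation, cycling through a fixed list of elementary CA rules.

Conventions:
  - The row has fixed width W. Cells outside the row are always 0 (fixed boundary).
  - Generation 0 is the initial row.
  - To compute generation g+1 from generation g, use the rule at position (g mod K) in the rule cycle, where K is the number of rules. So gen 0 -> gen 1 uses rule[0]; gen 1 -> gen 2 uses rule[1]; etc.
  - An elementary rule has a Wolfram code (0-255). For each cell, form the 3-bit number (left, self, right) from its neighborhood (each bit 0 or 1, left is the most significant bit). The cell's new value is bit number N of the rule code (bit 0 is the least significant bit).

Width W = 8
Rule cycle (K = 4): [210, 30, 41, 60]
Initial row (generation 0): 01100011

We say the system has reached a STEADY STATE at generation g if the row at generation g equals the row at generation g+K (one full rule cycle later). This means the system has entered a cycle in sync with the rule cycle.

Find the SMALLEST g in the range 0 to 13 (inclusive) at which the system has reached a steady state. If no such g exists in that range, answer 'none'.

Gen 0: 01100011
Gen 1 (rule 210): 10110101
Gen 2 (rule 30): 10100101
Gen 3 (rule 41): 01000010
Gen 4 (rule 60): 01100011
Gen 5 (rule 210): 10110101
Gen 6 (rule 30): 10100101
Gen 7 (rule 41): 01000010
Gen 8 (rule 60): 01100011
Gen 9 (rule 210): 10110101
Gen 10 (rule 30): 10100101
Gen 11 (rule 41): 01000010
Gen 12 (rule 60): 01100011
Gen 13 (rule 210): 10110101
Gen 14 (rule 30): 10100101
Gen 15 (rule 41): 01000010
Gen 16 (rule 60): 01100011
Gen 17 (rule 210): 10110101

Answer: 0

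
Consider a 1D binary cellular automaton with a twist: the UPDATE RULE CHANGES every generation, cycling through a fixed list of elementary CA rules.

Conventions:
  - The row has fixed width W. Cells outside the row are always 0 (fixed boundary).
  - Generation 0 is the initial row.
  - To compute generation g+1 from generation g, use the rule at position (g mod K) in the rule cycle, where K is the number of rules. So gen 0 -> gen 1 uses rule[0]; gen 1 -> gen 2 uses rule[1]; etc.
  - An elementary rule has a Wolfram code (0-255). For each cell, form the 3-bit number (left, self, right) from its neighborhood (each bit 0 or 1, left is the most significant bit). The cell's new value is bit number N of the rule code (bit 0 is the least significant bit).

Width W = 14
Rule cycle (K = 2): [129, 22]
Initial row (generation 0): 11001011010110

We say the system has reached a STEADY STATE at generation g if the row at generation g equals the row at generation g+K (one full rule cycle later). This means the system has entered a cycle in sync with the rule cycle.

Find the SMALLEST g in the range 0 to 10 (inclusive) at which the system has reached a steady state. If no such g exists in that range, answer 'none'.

Gen 0: 11001011010110
Gen 1 (rule 129): 00000000000000
Gen 2 (rule 22): 00000000000000
Gen 3 (rule 129): 11111111111111
Gen 4 (rule 22): 00000000000000
Gen 5 (rule 129): 11111111111111
Gen 6 (rule 22): 00000000000000
Gen 7 (rule 129): 11111111111111
Gen 8 (rule 22): 00000000000000
Gen 9 (rule 129): 11111111111111
Gen 10 (rule 22): 00000000000000
Gen 11 (rule 129): 11111111111111
Gen 12 (rule 22): 00000000000000

Answer: 2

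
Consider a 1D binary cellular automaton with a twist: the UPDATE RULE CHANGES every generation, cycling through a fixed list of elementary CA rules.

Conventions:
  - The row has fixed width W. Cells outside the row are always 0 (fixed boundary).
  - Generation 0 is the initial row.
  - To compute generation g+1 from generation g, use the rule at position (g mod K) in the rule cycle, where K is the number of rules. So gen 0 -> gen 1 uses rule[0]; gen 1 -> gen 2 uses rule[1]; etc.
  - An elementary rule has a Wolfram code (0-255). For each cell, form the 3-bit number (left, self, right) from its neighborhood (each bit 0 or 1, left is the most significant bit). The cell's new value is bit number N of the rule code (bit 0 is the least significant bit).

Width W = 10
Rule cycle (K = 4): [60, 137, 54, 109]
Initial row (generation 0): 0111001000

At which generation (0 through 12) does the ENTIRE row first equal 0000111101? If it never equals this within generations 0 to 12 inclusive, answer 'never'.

Answer: never

Derivation:
Gen 0: 0111001000
Gen 1 (rule 60): 0100101100
Gen 2 (rule 137): 0000001001
Gen 3 (rule 54): 0000011111
Gen 4 (rule 109): 1111010001
Gen 5 (rule 60): 1000111001
Gen 6 (rule 137): 0010110000
Gen 7 (rule 54): 0111001000
Gen 8 (rule 109): 0101001011
Gen 9 (rule 60): 0111101110
Gen 10 (rule 137): 0111001100
Gen 11 (rule 54): 1000110010
Gen 12 (rule 109): 1010110010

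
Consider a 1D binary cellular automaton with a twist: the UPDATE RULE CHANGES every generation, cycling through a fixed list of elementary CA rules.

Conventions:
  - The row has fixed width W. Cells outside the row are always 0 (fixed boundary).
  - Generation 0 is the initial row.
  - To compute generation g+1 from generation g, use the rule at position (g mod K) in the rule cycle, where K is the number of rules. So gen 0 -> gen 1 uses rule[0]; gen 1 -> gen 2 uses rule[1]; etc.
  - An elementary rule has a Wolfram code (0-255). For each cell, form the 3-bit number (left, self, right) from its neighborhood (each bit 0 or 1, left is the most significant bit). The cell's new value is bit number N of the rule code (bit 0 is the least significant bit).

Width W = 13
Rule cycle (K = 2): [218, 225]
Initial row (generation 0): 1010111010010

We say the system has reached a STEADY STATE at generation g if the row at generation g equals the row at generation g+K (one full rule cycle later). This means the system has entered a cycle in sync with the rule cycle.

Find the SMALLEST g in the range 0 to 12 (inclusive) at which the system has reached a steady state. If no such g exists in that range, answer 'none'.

Gen 0: 1010111010010
Gen 1 (rule 218): 0000111001101
Gen 2 (rule 225): 1110011000110
Gen 3 (rule 218): 1111111101111
Gen 4 (rule 225): 0111111110111
Gen 5 (rule 218): 1111111110111
Gen 6 (rule 225): 0111111111011
Gen 7 (rule 218): 1111111111011
Gen 8 (rule 225): 0111111111101
Gen 9 (rule 218): 1111111111100
Gen 10 (rule 225): 0111111111101
Gen 11 (rule 218): 1111111111100
Gen 12 (rule 225): 0111111111101
Gen 13 (rule 218): 1111111111100
Gen 14 (rule 225): 0111111111101

Answer: 8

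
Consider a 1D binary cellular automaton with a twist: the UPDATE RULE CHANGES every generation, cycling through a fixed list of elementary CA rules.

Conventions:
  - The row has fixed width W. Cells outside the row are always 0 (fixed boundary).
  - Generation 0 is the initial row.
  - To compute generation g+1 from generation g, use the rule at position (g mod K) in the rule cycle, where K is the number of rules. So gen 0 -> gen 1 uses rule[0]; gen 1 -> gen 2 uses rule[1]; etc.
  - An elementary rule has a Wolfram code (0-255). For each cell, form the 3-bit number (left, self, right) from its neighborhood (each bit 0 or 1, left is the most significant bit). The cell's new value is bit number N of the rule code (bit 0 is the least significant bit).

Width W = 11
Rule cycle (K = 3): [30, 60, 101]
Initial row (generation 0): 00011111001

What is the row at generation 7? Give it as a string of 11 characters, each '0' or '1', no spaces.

Gen 0: 00011111001
Gen 1 (rule 30): 00110000111
Gen 2 (rule 60): 00101000100
Gen 3 (rule 101): 10111010101
Gen 4 (rule 30): 10100010101
Gen 5 (rule 60): 11110011111
Gen 6 (rule 101): 00010000001
Gen 7 (rule 30): 00111000011

Answer: 00111000011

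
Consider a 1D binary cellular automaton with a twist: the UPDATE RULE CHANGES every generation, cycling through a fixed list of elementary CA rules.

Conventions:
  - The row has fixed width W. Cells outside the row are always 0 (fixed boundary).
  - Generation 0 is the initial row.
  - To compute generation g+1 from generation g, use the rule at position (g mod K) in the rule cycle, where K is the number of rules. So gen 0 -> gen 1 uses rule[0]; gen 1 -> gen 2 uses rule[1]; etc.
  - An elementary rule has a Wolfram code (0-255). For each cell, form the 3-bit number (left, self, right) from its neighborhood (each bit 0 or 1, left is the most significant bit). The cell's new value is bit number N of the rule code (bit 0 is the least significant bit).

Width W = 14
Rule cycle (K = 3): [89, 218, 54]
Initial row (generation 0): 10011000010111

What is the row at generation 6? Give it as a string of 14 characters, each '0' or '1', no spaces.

Gen 0: 10011000010111
Gen 1 (rule 89): 01011111000101
Gen 2 (rule 218): 10011111101000
Gen 3 (rule 54): 11100000011100
Gen 4 (rule 89): 10111111010111
Gen 5 (rule 218): 00111111000111
Gen 6 (rule 54): 01000000101000

Answer: 01000000101000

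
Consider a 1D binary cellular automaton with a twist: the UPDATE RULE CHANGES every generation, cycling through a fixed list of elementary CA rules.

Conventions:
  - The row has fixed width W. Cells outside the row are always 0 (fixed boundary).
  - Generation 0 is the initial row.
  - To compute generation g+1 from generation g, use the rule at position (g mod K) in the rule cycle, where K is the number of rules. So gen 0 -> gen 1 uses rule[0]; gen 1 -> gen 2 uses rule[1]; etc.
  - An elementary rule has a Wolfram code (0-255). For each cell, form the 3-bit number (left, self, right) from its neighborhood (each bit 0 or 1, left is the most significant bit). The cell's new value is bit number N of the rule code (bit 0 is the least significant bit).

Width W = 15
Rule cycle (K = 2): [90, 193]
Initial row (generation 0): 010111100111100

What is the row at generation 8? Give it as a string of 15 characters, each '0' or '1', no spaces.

Gen 0: 010111100111100
Gen 1 (rule 90): 100100111100110
Gen 2 (rule 193): 000000011100010
Gen 3 (rule 90): 000000110110101
Gen 4 (rule 193): 111110010010000
Gen 5 (rule 90): 100011101101000
Gen 6 (rule 193): 001001100100011
Gen 7 (rule 90): 010111111010111
Gen 8 (rule 193): 000011111000011

Answer: 000011111000011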